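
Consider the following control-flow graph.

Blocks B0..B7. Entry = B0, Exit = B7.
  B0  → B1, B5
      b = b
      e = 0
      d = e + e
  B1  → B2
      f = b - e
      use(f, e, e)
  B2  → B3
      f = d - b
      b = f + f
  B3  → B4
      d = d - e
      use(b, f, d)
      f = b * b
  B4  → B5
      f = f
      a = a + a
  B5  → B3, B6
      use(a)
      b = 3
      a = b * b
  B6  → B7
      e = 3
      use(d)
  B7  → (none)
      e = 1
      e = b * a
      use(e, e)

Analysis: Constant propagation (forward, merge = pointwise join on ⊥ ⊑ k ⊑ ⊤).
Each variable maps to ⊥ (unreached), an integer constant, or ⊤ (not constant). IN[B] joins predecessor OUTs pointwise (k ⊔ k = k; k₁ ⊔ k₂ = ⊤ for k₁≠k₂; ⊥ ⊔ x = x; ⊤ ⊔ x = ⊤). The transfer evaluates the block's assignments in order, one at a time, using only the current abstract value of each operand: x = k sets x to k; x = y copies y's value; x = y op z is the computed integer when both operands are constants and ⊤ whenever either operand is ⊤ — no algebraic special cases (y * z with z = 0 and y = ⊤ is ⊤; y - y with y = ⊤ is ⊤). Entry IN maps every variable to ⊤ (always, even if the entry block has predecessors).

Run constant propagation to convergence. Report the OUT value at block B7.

Converged values:
  B0:   IN=(all ⊤)   OUT={d:0, e:0; rest ⊤}
  B1:   IN={d:0, e:0; rest ⊤}   OUT={d:0, e:0; rest ⊤}
  B2:   IN={d:0, e:0; rest ⊤}   OUT={d:0, e:0; rest ⊤}
  B3:   IN={d:0, e:0; rest ⊤}   OUT={d:0, e:0; rest ⊤}
  B4:   IN={d:0, e:0; rest ⊤}   OUT={d:0, e:0; rest ⊤}
  B5:   IN={d:0, e:0; rest ⊤}   OUT={a:9, b:3, d:0, e:0; rest ⊤}
  B6:   IN={a:9, b:3, d:0, e:0; rest ⊤}   OUT={a:9, b:3, d:0, e:3; rest ⊤}
  B7:   IN={a:9, b:3, d:0, e:3; rest ⊤}   OUT={a:9, b:3, d:0, e:27; rest ⊤}

Merge at B7: IN[B7] = OUT[B6] = {a: 9, b: 3, c: ⊤, d: 0, e: 3, f: ⊤}
Applying B7's transfer function to that IN value gives OUT[B7] (row B7 above).

Answer: {a: 9, b: 3, c: ⊤, d: 0, e: 27, f: ⊤}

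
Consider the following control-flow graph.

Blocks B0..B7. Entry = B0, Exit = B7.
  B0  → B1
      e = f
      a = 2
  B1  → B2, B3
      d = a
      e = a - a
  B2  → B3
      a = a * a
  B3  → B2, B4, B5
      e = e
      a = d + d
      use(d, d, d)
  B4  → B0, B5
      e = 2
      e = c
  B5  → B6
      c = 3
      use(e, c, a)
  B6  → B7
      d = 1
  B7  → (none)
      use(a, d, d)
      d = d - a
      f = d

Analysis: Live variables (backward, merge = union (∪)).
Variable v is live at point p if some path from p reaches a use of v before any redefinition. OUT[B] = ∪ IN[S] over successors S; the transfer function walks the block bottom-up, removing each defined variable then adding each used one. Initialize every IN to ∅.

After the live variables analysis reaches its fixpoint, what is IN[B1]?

Fixpoint table:
  B0: | IN={c, f} | OUT={a, c, f}
  B1: | IN={a, c, f} | OUT={a, c, d, e, f}
  B2: | IN={a, c, d, e, f} | OUT={c, d, e, f}
  B3: | IN={c, d, e, f} | OUT={a, c, d, e, f}
  B4: | IN={a, c, f} | OUT={a, c, e, f}
  B5: | IN={a, e} | OUT={a}
  B6: | IN={a} | OUT={a, d}
  B7: | IN={a, d} | OUT={}

Merge at B1: OUT[B1] = IN[B2] ⊔ IN[B3] = {a, c, d, e, f}
Applying B1's transfer function to that OUT value gives IN[B1] (row B1 above).

Answer: {a, c, f}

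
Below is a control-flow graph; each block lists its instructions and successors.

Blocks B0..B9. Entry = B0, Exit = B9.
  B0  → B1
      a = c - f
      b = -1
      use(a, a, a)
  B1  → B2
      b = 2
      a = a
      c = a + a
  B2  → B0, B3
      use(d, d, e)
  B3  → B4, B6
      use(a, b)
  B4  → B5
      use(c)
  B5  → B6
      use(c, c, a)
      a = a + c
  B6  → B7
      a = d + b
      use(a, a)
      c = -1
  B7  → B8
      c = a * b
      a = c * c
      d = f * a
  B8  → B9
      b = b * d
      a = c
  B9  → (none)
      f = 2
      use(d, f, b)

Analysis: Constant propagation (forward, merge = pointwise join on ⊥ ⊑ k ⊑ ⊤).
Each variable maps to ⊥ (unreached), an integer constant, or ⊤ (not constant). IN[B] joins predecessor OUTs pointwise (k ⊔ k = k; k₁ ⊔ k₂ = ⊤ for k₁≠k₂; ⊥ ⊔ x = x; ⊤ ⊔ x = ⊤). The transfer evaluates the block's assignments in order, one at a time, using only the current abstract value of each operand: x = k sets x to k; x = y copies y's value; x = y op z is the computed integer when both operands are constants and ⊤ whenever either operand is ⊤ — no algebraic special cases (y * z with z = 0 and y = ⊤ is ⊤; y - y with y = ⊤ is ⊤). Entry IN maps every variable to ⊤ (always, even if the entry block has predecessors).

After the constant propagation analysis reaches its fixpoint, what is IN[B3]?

Answer: {a: ⊤, b: 2, c: ⊤, d: ⊤, e: ⊤, f: ⊤}

Trace:
Fixpoint table:
  B0:   IN=(all ⊤)   OUT={b:-1; rest ⊤}
  B1:   IN={b:-1; rest ⊤}   OUT={b:2; rest ⊤}
  B2:   IN={b:2; rest ⊤}   OUT={b:2; rest ⊤}
  B3:   IN={b:2; rest ⊤}   OUT={b:2; rest ⊤}
  B4:   IN={b:2; rest ⊤}   OUT={b:2; rest ⊤}
  B5:   IN={b:2; rest ⊤}   OUT={b:2; rest ⊤}
  B6:   IN={b:2; rest ⊤}   OUT={b:2, c:-1; rest ⊤}
  B7:   IN={b:2, c:-1; rest ⊤}   OUT={b:2; rest ⊤}
  B8:   IN={b:2; rest ⊤}   OUT=(all ⊤)
  B9:   IN=(all ⊤)   OUT={f:2; rest ⊤}

Merge at B3: IN[B3] = OUT[B2] = {a: ⊤, b: 2, c: ⊤, d: ⊤, e: ⊤, f: ⊤}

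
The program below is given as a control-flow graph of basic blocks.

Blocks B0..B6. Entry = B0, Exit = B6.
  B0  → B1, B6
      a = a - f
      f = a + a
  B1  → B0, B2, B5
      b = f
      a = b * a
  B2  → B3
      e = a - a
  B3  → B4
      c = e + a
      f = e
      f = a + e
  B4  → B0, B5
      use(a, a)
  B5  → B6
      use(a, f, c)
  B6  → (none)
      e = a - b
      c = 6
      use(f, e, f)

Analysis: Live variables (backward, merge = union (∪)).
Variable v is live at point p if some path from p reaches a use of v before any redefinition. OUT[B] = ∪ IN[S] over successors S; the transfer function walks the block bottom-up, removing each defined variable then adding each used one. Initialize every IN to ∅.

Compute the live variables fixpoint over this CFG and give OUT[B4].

Answer: {a, b, c, f}

Derivation:
Per-block solution:
  B0:  IN={a, b, c, f}  OUT={a, b, c, f}
  B1:  IN={a, c, f}  OUT={a, b, c, f}
  B2:  IN={a, b}  OUT={a, b, e}
  B3:  IN={a, b, e}  OUT={a, b, c, f}
  B4:  IN={a, b, c, f}  OUT={a, b, c, f}
  B5:  IN={a, b, c, f}  OUT={a, b, f}
  B6:  IN={a, b, f}  OUT={}

Merge at B4: OUT[B4] = IN[B0] ⊔ IN[B5] = {a, b, c, f}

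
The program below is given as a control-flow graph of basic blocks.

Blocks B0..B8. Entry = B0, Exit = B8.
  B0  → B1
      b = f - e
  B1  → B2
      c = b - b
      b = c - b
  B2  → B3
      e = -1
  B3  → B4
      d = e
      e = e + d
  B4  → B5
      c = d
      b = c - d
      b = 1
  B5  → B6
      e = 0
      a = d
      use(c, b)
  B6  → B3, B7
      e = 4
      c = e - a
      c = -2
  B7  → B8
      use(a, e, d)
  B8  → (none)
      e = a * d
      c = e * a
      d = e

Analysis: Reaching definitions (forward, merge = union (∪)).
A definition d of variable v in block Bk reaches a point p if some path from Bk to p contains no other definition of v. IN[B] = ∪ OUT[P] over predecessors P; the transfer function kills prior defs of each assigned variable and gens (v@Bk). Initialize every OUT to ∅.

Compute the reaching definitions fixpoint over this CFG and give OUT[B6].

Answer: {a@B5, b@B4, c@B6, d@B3, e@B6}

Derivation:
Per-block solution:
  B0: | IN={} | OUT={b@B0}
  B1: | IN={b@B0} | OUT={b@B1, c@B1}
  B2: | IN={b@B1, c@B1} | OUT={b@B1, c@B1, e@B2}
  B3: | IN={a@B5, b@B1, b@B4, c@B1, c@B6, d@B3, e@B2, e@B6} | OUT={a@B5, b@B1, b@B4, c@B1, c@B6, d@B3, e@B3}
  B4: | IN={a@B5, b@B1, b@B4, c@B1, c@B6, d@B3, e@B3} | OUT={a@B5, b@B4, c@B4, d@B3, e@B3}
  B5: | IN={a@B5, b@B4, c@B4, d@B3, e@B3} | OUT={a@B5, b@B4, c@B4, d@B3, e@B5}
  B6: | IN={a@B5, b@B4, c@B4, d@B3, e@B5} | OUT={a@B5, b@B4, c@B6, d@B3, e@B6}
  B7: | IN={a@B5, b@B4, c@B6, d@B3, e@B6} | OUT={a@B5, b@B4, c@B6, d@B3, e@B6}
  B8: | IN={a@B5, b@B4, c@B6, d@B3, e@B6} | OUT={a@B5, b@B4, c@B8, d@B8, e@B8}

Merge at B6: IN[B6] = OUT[B5] = {a@B5, b@B4, c@B4, d@B3, e@B5}
Applying B6's transfer function to that IN value gives OUT[B6] (row B6 above).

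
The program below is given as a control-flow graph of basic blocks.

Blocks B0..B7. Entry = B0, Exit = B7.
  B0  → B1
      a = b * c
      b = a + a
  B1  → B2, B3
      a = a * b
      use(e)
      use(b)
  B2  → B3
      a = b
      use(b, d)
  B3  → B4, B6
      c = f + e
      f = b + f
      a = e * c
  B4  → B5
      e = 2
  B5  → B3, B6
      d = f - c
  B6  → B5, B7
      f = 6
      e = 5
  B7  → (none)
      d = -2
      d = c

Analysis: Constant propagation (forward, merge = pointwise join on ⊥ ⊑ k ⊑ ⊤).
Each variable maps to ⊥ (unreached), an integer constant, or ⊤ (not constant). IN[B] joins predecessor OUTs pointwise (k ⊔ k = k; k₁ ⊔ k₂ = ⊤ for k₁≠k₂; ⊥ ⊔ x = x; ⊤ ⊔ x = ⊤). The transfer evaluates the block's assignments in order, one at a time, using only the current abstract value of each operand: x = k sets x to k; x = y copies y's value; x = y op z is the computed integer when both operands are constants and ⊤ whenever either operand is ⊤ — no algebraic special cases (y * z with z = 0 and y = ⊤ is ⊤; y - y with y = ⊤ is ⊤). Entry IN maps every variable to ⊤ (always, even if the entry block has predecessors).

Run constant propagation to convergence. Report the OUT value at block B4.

Answer: {a: ⊤, b: ⊤, c: ⊤, d: ⊤, e: 2, f: ⊤}

Trace:
Converged values:
  B0: | IN=(all ⊤) | OUT=(all ⊤)
  B1: | IN=(all ⊤) | OUT=(all ⊤)
  B2: | IN=(all ⊤) | OUT=(all ⊤)
  B3: | IN=(all ⊤) | OUT=(all ⊤)
  B4: | IN=(all ⊤) | OUT={e:2; rest ⊤}
  B5: | IN=(all ⊤) | OUT=(all ⊤)
  B6: | IN=(all ⊤) | OUT={e:5, f:6; rest ⊤}
  B7: | IN={e:5, f:6; rest ⊤} | OUT={e:5, f:6; rest ⊤}

Merge at B4: IN[B4] = OUT[B3] = {a: ⊤, b: ⊤, c: ⊤, d: ⊤, e: ⊤, f: ⊤}
Applying B4's transfer function to that IN value gives OUT[B4] (row B4 above).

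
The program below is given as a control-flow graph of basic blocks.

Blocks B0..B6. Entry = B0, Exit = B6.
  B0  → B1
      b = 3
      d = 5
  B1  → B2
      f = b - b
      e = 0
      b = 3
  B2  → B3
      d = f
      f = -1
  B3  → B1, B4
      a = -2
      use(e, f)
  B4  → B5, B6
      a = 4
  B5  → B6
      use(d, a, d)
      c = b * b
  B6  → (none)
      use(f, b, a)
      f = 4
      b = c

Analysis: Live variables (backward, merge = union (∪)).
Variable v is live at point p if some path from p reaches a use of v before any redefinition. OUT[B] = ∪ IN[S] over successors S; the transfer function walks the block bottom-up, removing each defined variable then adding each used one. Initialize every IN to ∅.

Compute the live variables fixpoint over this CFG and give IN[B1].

Answer: {b, c}

Working:
Fixpoint table:
  B0: | IN={c} | OUT={b, c}
  B1: | IN={b, c} | OUT={b, c, e, f}
  B2: | IN={b, c, e, f} | OUT={b, c, d, e, f}
  B3: | IN={b, c, d, e, f} | OUT={b, c, d, f}
  B4: | IN={b, c, d, f} | OUT={a, b, c, d, f}
  B5: | IN={a, b, d, f} | OUT={a, b, c, f}
  B6: | IN={a, b, c, f} | OUT={}

Merge at B1: OUT[B1] = IN[B2] = {b, c, e, f}
Applying B1's transfer function to that OUT value gives IN[B1] (row B1 above).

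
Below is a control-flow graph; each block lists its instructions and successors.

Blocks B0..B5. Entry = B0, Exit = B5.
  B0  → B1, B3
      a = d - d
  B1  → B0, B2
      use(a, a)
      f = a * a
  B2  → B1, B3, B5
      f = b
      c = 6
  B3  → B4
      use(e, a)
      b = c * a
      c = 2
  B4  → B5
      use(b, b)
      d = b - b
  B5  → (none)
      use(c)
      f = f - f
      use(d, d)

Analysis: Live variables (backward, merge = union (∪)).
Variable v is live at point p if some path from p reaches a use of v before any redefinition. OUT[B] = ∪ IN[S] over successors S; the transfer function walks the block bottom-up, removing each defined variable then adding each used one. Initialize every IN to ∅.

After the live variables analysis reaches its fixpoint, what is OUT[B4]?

Converged values:
  B0:  IN={b, c, d, e, f}  OUT={a, b, c, d, e, f}
  B1:  IN={a, b, c, d, e}  OUT={a, b, c, d, e, f}
  B2:  IN={a, b, d, e}  OUT={a, b, c, d, e, f}
  B3:  IN={a, c, e, f}  OUT={b, c, f}
  B4:  IN={b, c, f}  OUT={c, d, f}
  B5:  IN={c, d, f}  OUT={}

Merge at B4: OUT[B4] = IN[B5] = {c, d, f}

Answer: {c, d, f}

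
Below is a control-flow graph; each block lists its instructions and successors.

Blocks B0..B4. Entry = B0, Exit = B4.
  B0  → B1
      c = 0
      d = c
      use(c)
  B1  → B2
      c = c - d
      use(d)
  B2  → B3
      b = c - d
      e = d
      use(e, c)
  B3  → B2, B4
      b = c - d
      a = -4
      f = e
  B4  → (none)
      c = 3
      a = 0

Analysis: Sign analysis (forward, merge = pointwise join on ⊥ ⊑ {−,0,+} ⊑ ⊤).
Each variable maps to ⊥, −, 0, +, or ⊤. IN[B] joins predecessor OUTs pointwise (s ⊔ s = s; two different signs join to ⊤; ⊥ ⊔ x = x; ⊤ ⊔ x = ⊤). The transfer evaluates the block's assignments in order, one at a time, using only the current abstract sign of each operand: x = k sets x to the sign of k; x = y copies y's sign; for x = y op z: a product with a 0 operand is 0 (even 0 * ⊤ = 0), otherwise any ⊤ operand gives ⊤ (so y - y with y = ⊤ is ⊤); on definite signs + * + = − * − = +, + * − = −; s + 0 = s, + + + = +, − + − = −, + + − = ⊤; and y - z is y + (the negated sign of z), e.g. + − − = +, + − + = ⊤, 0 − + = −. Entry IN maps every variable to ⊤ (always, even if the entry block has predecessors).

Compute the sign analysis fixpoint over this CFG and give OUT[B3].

Converged values:
  B0: | IN=(all ⊤) | OUT={c:0, d:0; rest ⊤}
  B1: | IN={c:0, d:0; rest ⊤} | OUT={c:0, d:0; rest ⊤}
  B2: | IN={c:0, d:0; rest ⊤} | OUT={b:0, c:0, d:0, e:0; rest ⊤}
  B3: | IN={b:0, c:0, d:0, e:0; rest ⊤} | OUT={a:-, b:0, c:0, d:0, e:0, f:0; rest ⊤}
  B4: | IN={a:-, b:0, c:0, d:0, e:0, f:0; rest ⊤} | OUT={a:0, b:0, c:+, d:0, e:0, f:0; rest ⊤}

Merge at B3: IN[B3] = OUT[B2] = {a: ⊤, b: 0, c: 0, d: 0, e: 0, f: ⊤}
Applying B3's transfer function to that IN value gives OUT[B3] (row B3 above).

Answer: {a: -, b: 0, c: 0, d: 0, e: 0, f: 0}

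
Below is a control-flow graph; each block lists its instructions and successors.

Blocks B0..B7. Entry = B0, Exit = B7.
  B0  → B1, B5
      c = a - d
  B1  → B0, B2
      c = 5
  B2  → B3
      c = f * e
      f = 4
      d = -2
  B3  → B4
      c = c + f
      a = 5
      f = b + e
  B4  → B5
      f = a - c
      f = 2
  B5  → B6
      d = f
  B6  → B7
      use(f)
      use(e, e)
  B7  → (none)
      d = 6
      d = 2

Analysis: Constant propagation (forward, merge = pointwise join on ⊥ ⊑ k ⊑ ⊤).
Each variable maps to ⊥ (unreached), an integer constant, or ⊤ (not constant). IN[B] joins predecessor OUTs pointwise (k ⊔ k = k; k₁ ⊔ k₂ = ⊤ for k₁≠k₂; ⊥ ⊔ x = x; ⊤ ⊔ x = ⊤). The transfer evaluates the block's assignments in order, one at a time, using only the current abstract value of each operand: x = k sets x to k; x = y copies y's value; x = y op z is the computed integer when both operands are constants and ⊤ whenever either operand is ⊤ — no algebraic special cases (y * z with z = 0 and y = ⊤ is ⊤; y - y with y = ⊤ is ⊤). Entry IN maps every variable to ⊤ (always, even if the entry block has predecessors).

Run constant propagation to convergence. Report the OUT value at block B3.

Fixpoint table:
  B0:   IN=(all ⊤)   OUT=(all ⊤)
  B1:   IN=(all ⊤)   OUT={c:5; rest ⊤}
  B2:   IN={c:5; rest ⊤}   OUT={d:-2, f:4; rest ⊤}
  B3:   IN={d:-2, f:4; rest ⊤}   OUT={a:5, d:-2; rest ⊤}
  B4:   IN={a:5, d:-2; rest ⊤}   OUT={a:5, d:-2, f:2; rest ⊤}
  B5:   IN=(all ⊤)   OUT=(all ⊤)
  B6:   IN=(all ⊤)   OUT=(all ⊤)
  B7:   IN=(all ⊤)   OUT={d:2; rest ⊤}

Merge at B3: IN[B3] = OUT[B2] = {a: ⊤, b: ⊤, c: ⊤, d: -2, e: ⊤, f: 4}
Applying B3's transfer function to that IN value gives OUT[B3] (row B3 above).

Answer: {a: 5, b: ⊤, c: ⊤, d: -2, e: ⊤, f: ⊤}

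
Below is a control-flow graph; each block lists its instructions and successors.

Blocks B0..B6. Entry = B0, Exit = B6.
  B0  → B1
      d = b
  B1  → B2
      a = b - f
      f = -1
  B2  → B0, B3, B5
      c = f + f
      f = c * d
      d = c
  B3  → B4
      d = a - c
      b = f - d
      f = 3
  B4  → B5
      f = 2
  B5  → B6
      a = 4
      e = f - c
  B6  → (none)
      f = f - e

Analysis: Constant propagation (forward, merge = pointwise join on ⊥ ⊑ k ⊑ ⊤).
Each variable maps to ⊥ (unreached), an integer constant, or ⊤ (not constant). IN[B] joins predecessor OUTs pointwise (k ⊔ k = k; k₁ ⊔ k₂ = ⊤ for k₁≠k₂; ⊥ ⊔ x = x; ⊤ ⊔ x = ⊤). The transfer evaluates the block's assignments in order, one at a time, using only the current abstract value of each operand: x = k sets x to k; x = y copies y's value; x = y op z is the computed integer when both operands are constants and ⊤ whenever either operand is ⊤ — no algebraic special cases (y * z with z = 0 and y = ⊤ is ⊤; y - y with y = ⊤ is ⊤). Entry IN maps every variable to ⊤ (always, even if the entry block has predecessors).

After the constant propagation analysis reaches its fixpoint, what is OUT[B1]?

Per-block solution:
  B0:   IN=(all ⊤)   OUT=(all ⊤)
  B1:   IN=(all ⊤)   OUT={f:-1; rest ⊤}
  B2:   IN={f:-1; rest ⊤}   OUT={c:-2, d:-2; rest ⊤}
  B3:   IN={c:-2, d:-2; rest ⊤}   OUT={c:-2, f:3; rest ⊤}
  B4:   IN={c:-2, f:3; rest ⊤}   OUT={c:-2, f:2; rest ⊤}
  B5:   IN={c:-2; rest ⊤}   OUT={a:4, c:-2; rest ⊤}
  B6:   IN={a:4, c:-2; rest ⊤}   OUT={a:4, c:-2; rest ⊤}

Merge at B1: IN[B1] = OUT[B0] = {a: ⊤, b: ⊤, c: ⊤, d: ⊤, e: ⊤, f: ⊤}
Applying B1's transfer function to that IN value gives OUT[B1] (row B1 above).

Answer: {a: ⊤, b: ⊤, c: ⊤, d: ⊤, e: ⊤, f: -1}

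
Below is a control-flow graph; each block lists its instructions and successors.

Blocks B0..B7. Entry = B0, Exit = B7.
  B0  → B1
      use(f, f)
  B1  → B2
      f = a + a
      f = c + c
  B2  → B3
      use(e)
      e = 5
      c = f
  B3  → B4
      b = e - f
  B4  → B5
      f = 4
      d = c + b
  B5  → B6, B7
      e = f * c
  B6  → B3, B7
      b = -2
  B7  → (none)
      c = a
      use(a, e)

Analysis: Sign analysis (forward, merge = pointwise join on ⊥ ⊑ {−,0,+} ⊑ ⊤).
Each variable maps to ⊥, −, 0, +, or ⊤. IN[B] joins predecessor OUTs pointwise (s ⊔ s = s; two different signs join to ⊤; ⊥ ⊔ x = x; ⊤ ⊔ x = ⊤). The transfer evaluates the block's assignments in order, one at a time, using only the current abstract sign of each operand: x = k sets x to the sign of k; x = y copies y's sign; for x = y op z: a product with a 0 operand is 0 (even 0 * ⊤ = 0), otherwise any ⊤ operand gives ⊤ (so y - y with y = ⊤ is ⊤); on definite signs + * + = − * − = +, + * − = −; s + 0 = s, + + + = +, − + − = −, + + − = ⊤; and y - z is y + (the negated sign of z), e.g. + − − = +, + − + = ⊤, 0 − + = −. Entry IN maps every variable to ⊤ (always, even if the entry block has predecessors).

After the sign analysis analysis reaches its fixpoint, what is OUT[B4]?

Answer: {a: ⊤, b: ⊤, c: ⊤, d: ⊤, e: ⊤, f: +}

Derivation:
Per-block solution:
  B0:   IN=(all ⊤)   OUT=(all ⊤)
  B1:   IN=(all ⊤)   OUT=(all ⊤)
  B2:   IN=(all ⊤)   OUT={e:+; rest ⊤}
  B3:   IN=(all ⊤)   OUT=(all ⊤)
  B4:   IN=(all ⊤)   OUT={f:+; rest ⊤}
  B5:   IN={f:+; rest ⊤}   OUT={f:+; rest ⊤}
  B6:   IN={f:+; rest ⊤}   OUT={b:-, f:+; rest ⊤}
  B7:   IN={f:+; rest ⊤}   OUT={f:+; rest ⊤}

Merge at B4: IN[B4] = OUT[B3] = {a: ⊤, b: ⊤, c: ⊤, d: ⊤, e: ⊤, f: ⊤}
Applying B4's transfer function to that IN value gives OUT[B4] (row B4 above).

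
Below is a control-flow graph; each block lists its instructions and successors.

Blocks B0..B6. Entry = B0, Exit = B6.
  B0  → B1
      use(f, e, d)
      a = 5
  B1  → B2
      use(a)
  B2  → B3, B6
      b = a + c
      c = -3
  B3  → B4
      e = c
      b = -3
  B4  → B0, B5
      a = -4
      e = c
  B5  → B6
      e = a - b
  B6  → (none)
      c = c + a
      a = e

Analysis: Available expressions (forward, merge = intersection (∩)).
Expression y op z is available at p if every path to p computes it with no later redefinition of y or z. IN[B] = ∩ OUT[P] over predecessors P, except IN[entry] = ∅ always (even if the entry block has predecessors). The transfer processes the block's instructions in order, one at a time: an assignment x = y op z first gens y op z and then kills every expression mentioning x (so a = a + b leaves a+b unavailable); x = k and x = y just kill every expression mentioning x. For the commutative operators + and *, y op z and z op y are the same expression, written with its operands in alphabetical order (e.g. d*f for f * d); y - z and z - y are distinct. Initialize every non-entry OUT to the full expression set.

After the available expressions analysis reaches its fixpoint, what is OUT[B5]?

Per-block solution:
  B0:  IN={}  OUT={}
  B1:  IN={}  OUT={}
  B2:  IN={}  OUT={}
  B3:  IN={}  OUT={}
  B4:  IN={}  OUT={}
  B5:  IN={}  OUT={a-b}
  B6:  IN={}  OUT={}

Merge at B5: IN[B5] = OUT[B4] = {}
Applying B5's transfer function to that IN value gives OUT[B5] (row B5 above).

Answer: {a-b}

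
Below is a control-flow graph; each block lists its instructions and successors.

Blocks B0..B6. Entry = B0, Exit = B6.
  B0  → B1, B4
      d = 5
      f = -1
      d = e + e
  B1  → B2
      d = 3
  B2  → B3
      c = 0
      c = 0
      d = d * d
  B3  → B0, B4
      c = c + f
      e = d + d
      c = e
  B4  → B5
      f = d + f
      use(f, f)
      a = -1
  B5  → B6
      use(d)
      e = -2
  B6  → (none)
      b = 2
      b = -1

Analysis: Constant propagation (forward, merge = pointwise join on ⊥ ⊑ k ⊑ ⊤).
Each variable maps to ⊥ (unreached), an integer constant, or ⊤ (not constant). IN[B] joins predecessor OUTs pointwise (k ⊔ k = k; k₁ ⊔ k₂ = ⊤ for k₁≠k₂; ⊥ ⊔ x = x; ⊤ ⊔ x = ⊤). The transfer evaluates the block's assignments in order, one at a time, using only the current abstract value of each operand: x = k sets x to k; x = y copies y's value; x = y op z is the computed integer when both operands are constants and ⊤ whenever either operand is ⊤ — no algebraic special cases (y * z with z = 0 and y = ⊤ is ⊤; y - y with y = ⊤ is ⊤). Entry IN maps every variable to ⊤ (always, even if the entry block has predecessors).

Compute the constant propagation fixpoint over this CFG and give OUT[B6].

Converged values:
  B0:   IN=(all ⊤)   OUT={f:-1; rest ⊤}
  B1:   IN={f:-1; rest ⊤}   OUT={d:3, f:-1; rest ⊤}
  B2:   IN={d:3, f:-1; rest ⊤}   OUT={c:0, d:9, f:-1; rest ⊤}
  B3:   IN={c:0, d:9, f:-1; rest ⊤}   OUT={c:18, d:9, e:18, f:-1; rest ⊤}
  B4:   IN={f:-1; rest ⊤}   OUT={a:-1; rest ⊤}
  B5:   IN={a:-1; rest ⊤}   OUT={a:-1, e:-2; rest ⊤}
  B6:   IN={a:-1, e:-2; rest ⊤}   OUT={a:-1, b:-1, e:-2; rest ⊤}

Merge at B6: IN[B6] = OUT[B5] = {a: -1, b: ⊤, c: ⊤, d: ⊤, e: -2, f: ⊤}
Applying B6's transfer function to that IN value gives OUT[B6] (row B6 above).

Answer: {a: -1, b: -1, c: ⊤, d: ⊤, e: -2, f: ⊤}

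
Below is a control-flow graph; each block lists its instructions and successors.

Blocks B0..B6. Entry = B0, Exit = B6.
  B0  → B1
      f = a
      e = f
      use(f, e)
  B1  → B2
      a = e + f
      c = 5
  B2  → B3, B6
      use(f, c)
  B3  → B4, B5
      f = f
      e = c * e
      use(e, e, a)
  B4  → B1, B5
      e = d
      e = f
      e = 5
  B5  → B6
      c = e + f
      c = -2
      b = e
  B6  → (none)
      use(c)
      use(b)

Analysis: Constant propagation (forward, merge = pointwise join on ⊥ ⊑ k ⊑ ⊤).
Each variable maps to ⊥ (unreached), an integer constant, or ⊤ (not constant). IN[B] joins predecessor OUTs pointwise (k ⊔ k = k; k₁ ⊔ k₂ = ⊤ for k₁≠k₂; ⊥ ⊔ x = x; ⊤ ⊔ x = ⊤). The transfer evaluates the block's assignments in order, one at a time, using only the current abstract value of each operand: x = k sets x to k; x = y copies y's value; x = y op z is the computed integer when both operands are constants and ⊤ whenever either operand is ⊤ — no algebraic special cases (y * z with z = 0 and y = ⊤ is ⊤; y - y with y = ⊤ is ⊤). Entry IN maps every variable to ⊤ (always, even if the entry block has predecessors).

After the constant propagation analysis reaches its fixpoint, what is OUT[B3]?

Fixpoint table:
  B0:  IN=(all ⊤)  OUT=(all ⊤)
  B1:  IN=(all ⊤)  OUT={c:5; rest ⊤}
  B2:  IN={c:5; rest ⊤}  OUT={c:5; rest ⊤}
  B3:  IN={c:5; rest ⊤}  OUT={c:5; rest ⊤}
  B4:  IN={c:5; rest ⊤}  OUT={c:5, e:5; rest ⊤}
  B5:  IN={c:5; rest ⊤}  OUT={c:-2; rest ⊤}
  B6:  IN=(all ⊤)  OUT=(all ⊤)

Merge at B3: IN[B3] = OUT[B2] = {a: ⊤, b: ⊤, c: 5, d: ⊤, e: ⊤, f: ⊤}
Applying B3's transfer function to that IN value gives OUT[B3] (row B3 above).

Answer: {a: ⊤, b: ⊤, c: 5, d: ⊤, e: ⊤, f: ⊤}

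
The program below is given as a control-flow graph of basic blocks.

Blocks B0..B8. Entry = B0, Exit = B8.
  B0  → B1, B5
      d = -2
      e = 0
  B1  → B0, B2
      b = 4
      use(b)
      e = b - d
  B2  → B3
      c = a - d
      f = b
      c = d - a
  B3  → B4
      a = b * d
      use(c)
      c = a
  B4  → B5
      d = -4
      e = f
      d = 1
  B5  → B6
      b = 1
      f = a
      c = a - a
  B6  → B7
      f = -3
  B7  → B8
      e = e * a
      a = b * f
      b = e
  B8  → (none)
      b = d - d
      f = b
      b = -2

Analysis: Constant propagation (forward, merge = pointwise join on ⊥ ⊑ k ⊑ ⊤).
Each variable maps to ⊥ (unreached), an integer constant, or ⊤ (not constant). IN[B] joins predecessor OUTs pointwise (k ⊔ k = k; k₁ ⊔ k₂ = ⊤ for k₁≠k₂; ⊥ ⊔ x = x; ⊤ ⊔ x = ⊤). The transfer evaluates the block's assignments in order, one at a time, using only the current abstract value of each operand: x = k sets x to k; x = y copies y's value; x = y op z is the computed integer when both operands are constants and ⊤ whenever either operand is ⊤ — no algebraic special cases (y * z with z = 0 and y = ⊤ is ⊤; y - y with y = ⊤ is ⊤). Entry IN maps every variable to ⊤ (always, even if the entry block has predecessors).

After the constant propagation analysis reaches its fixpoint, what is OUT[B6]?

Answer: {a: ⊤, b: 1, c: ⊤, d: ⊤, e: ⊤, f: -3}

Derivation:
Per-block solution:
  B0: | IN=(all ⊤) | OUT={d:-2, e:0; rest ⊤}
  B1: | IN={d:-2, e:0; rest ⊤} | OUT={b:4, d:-2, e:6; rest ⊤}
  B2: | IN={b:4, d:-2, e:6; rest ⊤} | OUT={b:4, d:-2, e:6, f:4; rest ⊤}
  B3: | IN={b:4, d:-2, e:6, f:4; rest ⊤} | OUT={a:-8, b:4, c:-8, d:-2, e:6, f:4; rest ⊤}
  B4: | IN={a:-8, b:4, c:-8, d:-2, e:6, f:4; rest ⊤} | OUT={a:-8, b:4, c:-8, d:1, e:4, f:4; rest ⊤}
  B5: | IN=(all ⊤) | OUT={b:1; rest ⊤}
  B6: | IN={b:1; rest ⊤} | OUT={b:1, f:-3; rest ⊤}
  B7: | IN={b:1, f:-3; rest ⊤} | OUT={a:-3, f:-3; rest ⊤}
  B8: | IN={a:-3, f:-3; rest ⊤} | OUT={a:-3, b:-2; rest ⊤}

Merge at B6: IN[B6] = OUT[B5] = {a: ⊤, b: 1, c: ⊤, d: ⊤, e: ⊤, f: ⊤}
Applying B6's transfer function to that IN value gives OUT[B6] (row B6 above).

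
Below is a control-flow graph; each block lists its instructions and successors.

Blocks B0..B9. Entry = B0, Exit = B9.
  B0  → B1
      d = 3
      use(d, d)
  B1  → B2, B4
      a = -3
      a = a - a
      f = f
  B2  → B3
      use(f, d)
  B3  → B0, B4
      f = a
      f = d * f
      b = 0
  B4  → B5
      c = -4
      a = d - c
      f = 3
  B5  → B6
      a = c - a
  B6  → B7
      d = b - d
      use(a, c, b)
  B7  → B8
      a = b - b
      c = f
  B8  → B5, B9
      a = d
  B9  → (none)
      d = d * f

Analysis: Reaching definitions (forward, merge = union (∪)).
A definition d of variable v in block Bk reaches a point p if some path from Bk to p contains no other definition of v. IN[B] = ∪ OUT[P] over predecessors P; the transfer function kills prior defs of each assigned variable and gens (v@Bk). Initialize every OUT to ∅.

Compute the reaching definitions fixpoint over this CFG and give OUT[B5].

Per-block solution:
  B0: | IN={a@B1, b@B3, d@B0, f@B3} | OUT={a@B1, b@B3, d@B0, f@B3}
  B1: | IN={a@B1, b@B3, d@B0, f@B3} | OUT={a@B1, b@B3, d@B0, f@B1}
  B2: | IN={a@B1, b@B3, d@B0, f@B1} | OUT={a@B1, b@B3, d@B0, f@B1}
  B3: | IN={a@B1, b@B3, d@B0, f@B1} | OUT={a@B1, b@B3, d@B0, f@B3}
  B4: | IN={a@B1, b@B3, d@B0, f@B1, f@B3} | OUT={a@B4, b@B3, c@B4, d@B0, f@B4}
  B5: | IN={a@B4, a@B8, b@B3, c@B4, c@B7, d@B0, d@B6, f@B4} | OUT={a@B5, b@B3, c@B4, c@B7, d@B0, d@B6, f@B4}
  B6: | IN={a@B5, b@B3, c@B4, c@B7, d@B0, d@B6, f@B4} | OUT={a@B5, b@B3, c@B4, c@B7, d@B6, f@B4}
  B7: | IN={a@B5, b@B3, c@B4, c@B7, d@B6, f@B4} | OUT={a@B7, b@B3, c@B7, d@B6, f@B4}
  B8: | IN={a@B7, b@B3, c@B7, d@B6, f@B4} | OUT={a@B8, b@B3, c@B7, d@B6, f@B4}
  B9: | IN={a@B8, b@B3, c@B7, d@B6, f@B4} | OUT={a@B8, b@B3, c@B7, d@B9, f@B4}

Merge at B5: IN[B5] = OUT[B4] ⊔ OUT[B8] = {a@B4, a@B8, b@B3, c@B4, c@B7, d@B0, d@B6, f@B4}
Applying B5's transfer function to that IN value gives OUT[B5] (row B5 above).

Answer: {a@B5, b@B3, c@B4, c@B7, d@B0, d@B6, f@B4}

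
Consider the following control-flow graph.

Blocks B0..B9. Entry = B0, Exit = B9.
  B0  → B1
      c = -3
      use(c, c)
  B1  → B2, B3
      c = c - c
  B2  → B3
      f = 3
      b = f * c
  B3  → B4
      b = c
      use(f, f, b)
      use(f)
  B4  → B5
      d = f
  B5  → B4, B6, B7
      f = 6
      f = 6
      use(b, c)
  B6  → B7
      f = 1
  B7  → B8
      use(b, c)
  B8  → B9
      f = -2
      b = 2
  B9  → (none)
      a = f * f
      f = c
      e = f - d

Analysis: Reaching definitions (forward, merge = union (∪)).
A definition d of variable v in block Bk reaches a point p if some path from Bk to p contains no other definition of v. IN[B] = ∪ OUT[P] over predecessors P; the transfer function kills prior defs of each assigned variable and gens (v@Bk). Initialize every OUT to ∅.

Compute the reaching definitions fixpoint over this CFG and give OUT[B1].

Converged values:
  B0:  IN={}  OUT={c@B0}
  B1:  IN={c@B0}  OUT={c@B1}
  B2:  IN={c@B1}  OUT={b@B2, c@B1, f@B2}
  B3:  IN={b@B2, c@B1, f@B2}  OUT={b@B3, c@B1, f@B2}
  B4:  IN={b@B3, c@B1, d@B4, f@B2, f@B5}  OUT={b@B3, c@B1, d@B4, f@B2, f@B5}
  B5:  IN={b@B3, c@B1, d@B4, f@B2, f@B5}  OUT={b@B3, c@B1, d@B4, f@B5}
  B6:  IN={b@B3, c@B1, d@B4, f@B5}  OUT={b@B3, c@B1, d@B4, f@B6}
  B7:  IN={b@B3, c@B1, d@B4, f@B5, f@B6}  OUT={b@B3, c@B1, d@B4, f@B5, f@B6}
  B8:  IN={b@B3, c@B1, d@B4, f@B5, f@B6}  OUT={b@B8, c@B1, d@B4, f@B8}
  B9:  IN={b@B8, c@B1, d@B4, f@B8}  OUT={a@B9, b@B8, c@B1, d@B4, e@B9, f@B9}

Merge at B1: IN[B1] = OUT[B0] = {c@B0}
Applying B1's transfer function to that IN value gives OUT[B1] (row B1 above).

Answer: {c@B1}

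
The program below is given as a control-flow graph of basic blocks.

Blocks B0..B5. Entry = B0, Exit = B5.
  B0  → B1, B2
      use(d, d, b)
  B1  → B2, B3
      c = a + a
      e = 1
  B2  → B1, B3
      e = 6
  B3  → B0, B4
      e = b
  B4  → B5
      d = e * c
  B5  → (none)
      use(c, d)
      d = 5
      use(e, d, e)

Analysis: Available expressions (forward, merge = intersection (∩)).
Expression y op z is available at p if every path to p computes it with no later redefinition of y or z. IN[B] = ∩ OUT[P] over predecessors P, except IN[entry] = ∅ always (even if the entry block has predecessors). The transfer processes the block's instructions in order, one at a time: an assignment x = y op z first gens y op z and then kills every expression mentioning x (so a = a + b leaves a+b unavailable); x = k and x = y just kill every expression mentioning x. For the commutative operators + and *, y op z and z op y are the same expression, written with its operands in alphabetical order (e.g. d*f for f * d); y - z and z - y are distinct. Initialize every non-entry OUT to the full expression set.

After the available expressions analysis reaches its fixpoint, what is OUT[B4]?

Answer: {c*e}

Derivation:
Fixpoint table:
  B0:  IN={}  OUT={}
  B1:  IN={}  OUT={a+a}
  B2:  IN={}  OUT={}
  B3:  IN={}  OUT={}
  B4:  IN={}  OUT={c*e}
  B5:  IN={c*e}  OUT={c*e}

Merge at B4: IN[B4] = OUT[B3] = {}
Applying B4's transfer function to that IN value gives OUT[B4] (row B4 above).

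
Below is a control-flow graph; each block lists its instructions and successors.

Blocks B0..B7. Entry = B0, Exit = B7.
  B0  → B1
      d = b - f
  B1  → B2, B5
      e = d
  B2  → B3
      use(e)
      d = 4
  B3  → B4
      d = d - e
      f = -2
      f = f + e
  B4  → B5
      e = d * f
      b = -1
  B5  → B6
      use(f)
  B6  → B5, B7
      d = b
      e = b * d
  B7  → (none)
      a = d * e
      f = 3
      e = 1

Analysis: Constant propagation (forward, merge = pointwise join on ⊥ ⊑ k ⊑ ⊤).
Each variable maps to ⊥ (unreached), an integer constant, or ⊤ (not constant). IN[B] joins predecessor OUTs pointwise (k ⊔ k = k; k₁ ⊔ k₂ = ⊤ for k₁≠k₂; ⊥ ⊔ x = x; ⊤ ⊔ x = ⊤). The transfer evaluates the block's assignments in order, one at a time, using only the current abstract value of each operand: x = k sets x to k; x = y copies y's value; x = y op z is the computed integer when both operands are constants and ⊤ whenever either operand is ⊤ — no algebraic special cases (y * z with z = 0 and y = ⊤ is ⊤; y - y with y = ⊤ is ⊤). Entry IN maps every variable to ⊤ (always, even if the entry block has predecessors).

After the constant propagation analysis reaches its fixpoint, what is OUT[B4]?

Answer: {a: ⊤, b: -1, c: ⊤, d: ⊤, e: ⊤, f: ⊤}

Working:
Per-block solution:
  B0:  IN=(all ⊤)  OUT=(all ⊤)
  B1:  IN=(all ⊤)  OUT=(all ⊤)
  B2:  IN=(all ⊤)  OUT={d:4; rest ⊤}
  B3:  IN={d:4; rest ⊤}  OUT=(all ⊤)
  B4:  IN=(all ⊤)  OUT={b:-1; rest ⊤}
  B5:  IN=(all ⊤)  OUT=(all ⊤)
  B6:  IN=(all ⊤)  OUT=(all ⊤)
  B7:  IN=(all ⊤)  OUT={e:1, f:3; rest ⊤}

Merge at B4: IN[B4] = OUT[B3] = {a: ⊤, b: ⊤, c: ⊤, d: ⊤, e: ⊤, f: ⊤}
Applying B4's transfer function to that IN value gives OUT[B4] (row B4 above).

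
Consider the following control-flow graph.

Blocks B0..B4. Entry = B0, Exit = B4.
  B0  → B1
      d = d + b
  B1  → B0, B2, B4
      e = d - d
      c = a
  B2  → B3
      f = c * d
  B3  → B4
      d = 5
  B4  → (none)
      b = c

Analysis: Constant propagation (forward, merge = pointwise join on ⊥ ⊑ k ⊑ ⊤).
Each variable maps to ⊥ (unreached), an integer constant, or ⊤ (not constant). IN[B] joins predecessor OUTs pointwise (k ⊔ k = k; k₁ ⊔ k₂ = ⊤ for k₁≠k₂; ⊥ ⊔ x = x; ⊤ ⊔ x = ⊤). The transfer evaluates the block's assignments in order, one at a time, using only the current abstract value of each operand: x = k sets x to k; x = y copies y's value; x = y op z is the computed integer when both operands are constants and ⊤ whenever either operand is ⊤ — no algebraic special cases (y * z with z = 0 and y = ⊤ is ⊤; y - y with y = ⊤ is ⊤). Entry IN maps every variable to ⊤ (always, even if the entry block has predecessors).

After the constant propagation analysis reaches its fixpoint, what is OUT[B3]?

Converged values:
  B0:  IN=(all ⊤)  OUT=(all ⊤)
  B1:  IN=(all ⊤)  OUT=(all ⊤)
  B2:  IN=(all ⊤)  OUT=(all ⊤)
  B3:  IN=(all ⊤)  OUT={d:5; rest ⊤}
  B4:  IN=(all ⊤)  OUT=(all ⊤)

Merge at B3: IN[B3] = OUT[B2] = {a: ⊤, b: ⊤, c: ⊤, d: ⊤, e: ⊤, f: ⊤}
Applying B3's transfer function to that IN value gives OUT[B3] (row B3 above).

Answer: {a: ⊤, b: ⊤, c: ⊤, d: 5, e: ⊤, f: ⊤}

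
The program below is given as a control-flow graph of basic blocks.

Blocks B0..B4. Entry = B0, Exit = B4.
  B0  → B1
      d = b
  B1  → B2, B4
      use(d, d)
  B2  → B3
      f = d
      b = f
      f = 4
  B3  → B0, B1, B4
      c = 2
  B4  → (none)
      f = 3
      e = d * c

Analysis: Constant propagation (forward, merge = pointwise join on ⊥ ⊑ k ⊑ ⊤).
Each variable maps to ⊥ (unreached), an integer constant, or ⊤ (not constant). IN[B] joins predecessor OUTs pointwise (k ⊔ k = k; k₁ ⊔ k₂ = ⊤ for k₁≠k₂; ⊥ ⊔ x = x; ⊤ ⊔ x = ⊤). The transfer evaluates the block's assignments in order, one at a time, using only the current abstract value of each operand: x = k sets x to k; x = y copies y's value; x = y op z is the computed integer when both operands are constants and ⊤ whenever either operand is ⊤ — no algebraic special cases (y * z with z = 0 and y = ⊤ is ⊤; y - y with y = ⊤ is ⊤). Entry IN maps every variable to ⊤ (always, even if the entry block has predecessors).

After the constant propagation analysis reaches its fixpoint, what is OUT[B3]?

Answer: {a: ⊤, b: ⊤, c: 2, d: ⊤, e: ⊤, f: 4}

Derivation:
Converged values:
  B0:   IN=(all ⊤)   OUT=(all ⊤)
  B1:   IN=(all ⊤)   OUT=(all ⊤)
  B2:   IN=(all ⊤)   OUT={f:4; rest ⊤}
  B3:   IN={f:4; rest ⊤}   OUT={c:2, f:4; rest ⊤}
  B4:   IN=(all ⊤)   OUT={f:3; rest ⊤}

Merge at B3: IN[B3] = OUT[B2] = {a: ⊤, b: ⊤, c: ⊤, d: ⊤, e: ⊤, f: 4}
Applying B3's transfer function to that IN value gives OUT[B3] (row B3 above).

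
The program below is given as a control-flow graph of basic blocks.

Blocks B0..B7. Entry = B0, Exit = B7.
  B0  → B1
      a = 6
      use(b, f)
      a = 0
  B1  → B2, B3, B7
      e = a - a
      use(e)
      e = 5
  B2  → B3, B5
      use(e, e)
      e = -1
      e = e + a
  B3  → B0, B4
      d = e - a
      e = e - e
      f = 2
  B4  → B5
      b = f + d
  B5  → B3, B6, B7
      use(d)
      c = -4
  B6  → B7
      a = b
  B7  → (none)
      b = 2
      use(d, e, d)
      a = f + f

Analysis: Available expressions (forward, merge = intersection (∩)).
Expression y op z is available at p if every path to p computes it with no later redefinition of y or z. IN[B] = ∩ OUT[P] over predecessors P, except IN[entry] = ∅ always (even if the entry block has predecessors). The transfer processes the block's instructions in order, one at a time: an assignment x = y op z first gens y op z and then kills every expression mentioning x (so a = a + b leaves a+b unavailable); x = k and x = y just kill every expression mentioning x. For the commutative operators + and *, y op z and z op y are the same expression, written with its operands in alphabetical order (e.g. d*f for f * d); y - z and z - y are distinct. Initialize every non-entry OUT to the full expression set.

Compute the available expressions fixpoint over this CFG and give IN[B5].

Answer: {a-a}

Derivation:
Fixpoint table:
  B0: | IN={} | OUT={}
  B1: | IN={} | OUT={a-a}
  B2: | IN={a-a} | OUT={a-a}
  B3: | IN={a-a} | OUT={a-a}
  B4: | IN={a-a} | OUT={a-a, d+f}
  B5: | IN={a-a} | OUT={a-a}
  B6: | IN={a-a} | OUT={}
  B7: | IN={} | OUT={f+f}

Merge at B5: IN[B5] = OUT[B2] ∩ OUT[B4] = {a-a}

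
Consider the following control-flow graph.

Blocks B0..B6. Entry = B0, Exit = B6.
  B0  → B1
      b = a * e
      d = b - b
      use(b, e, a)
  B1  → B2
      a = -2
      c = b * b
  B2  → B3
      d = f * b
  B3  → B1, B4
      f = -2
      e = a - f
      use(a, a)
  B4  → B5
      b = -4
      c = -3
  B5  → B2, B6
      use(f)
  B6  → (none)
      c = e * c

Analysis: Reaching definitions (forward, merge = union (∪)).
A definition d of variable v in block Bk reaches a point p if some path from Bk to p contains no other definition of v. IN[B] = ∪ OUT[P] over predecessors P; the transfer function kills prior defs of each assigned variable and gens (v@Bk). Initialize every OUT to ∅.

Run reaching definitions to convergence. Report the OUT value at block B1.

Fixpoint table:
  B0: | IN={} | OUT={b@B0, d@B0}
  B1: | IN={a@B1, b@B0, b@B4, c@B1, c@B4, d@B0, d@B2, e@B3, f@B3} | OUT={a@B1, b@B0, b@B4, c@B1, d@B0, d@B2, e@B3, f@B3}
  B2: | IN={a@B1, b@B0, b@B4, c@B1, c@B4, d@B0, d@B2, e@B3, f@B3} | OUT={a@B1, b@B0, b@B4, c@B1, c@B4, d@B2, e@B3, f@B3}
  B3: | IN={a@B1, b@B0, b@B4, c@B1, c@B4, d@B2, e@B3, f@B3} | OUT={a@B1, b@B0, b@B4, c@B1, c@B4, d@B2, e@B3, f@B3}
  B4: | IN={a@B1, b@B0, b@B4, c@B1, c@B4, d@B2, e@B3, f@B3} | OUT={a@B1, b@B4, c@B4, d@B2, e@B3, f@B3}
  B5: | IN={a@B1, b@B4, c@B4, d@B2, e@B3, f@B3} | OUT={a@B1, b@B4, c@B4, d@B2, e@B3, f@B3}
  B6: | IN={a@B1, b@B4, c@B4, d@B2, e@B3, f@B3} | OUT={a@B1, b@B4, c@B6, d@B2, e@B3, f@B3}

Merge at B1: IN[B1] = OUT[B0] ⊔ OUT[B3] = {a@B1, b@B0, b@B4, c@B1, c@B4, d@B0, d@B2, e@B3, f@B3}
Applying B1's transfer function to that IN value gives OUT[B1] (row B1 above).

Answer: {a@B1, b@B0, b@B4, c@B1, d@B0, d@B2, e@B3, f@B3}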